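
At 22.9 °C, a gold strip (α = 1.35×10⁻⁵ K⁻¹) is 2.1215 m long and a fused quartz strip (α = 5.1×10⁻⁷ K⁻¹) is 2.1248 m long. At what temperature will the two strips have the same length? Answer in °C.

T = 142.7 °C

Equal length when α₁L₁ΔT − α₂L₂ΔT = L₂ − L₁ = 3.30×10⁻³ m
α₁L₁ = 2.864025×10⁻⁵, α₂L₂ = 1.083648×10⁻⁶ → Δ(αL) = 2.7556602×10⁻⁵ m/K
ΔT = 3.30×10⁻³ / 2.7556602×10⁻⁵ = 119.754 K, so T = 22.9 + 119.754 = 142.654 °C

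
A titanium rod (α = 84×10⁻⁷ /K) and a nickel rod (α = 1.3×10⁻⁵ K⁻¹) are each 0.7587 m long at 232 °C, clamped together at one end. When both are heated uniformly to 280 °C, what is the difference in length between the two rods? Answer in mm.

ΔT = 48 K
titanium: ΔL = 84×10⁻⁷ × 0.7587 m × 48 = 3.0591×10⁻⁴ m = 0.30591 mm
nickel: ΔL = 1.3×10⁻⁵ × 0.7587 m × 48 = 4.7343×10⁻⁴ m = 0.47343 mm
difference = 0.47343 − 0.30591 = 0.16752 mm

0.168 mm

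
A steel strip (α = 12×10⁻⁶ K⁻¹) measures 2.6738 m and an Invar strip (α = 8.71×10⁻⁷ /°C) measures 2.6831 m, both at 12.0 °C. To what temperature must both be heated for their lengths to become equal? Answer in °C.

Equal length when α₁L₁ΔT − α₂L₂ΔT = L₂ − L₁ = 9.30×10⁻³ m
α₁L₁ = 3.20856×10⁻⁵, α₂L₂ = 2.3369801×10⁻⁶ → Δ(αL) = 2.97486199×10⁻⁵ m/K
ΔT = 9.30×10⁻³ / 2.97486199×10⁻⁵ = 312.620 K, so T = 12.0 + 312.620 = 324.620 °C

T = 324.6 °C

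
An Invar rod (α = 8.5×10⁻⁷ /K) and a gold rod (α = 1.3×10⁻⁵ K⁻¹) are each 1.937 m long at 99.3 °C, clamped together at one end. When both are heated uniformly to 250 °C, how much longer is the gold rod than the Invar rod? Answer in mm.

3.55 mm

ΔT = 150.7 K
Invar: ΔL = 8.5×10⁻⁷ × 1.937 m × 150.7 = 2.4812×10⁻⁴ m = 0.24812 mm
gold: ΔL = 1.3×10⁻⁵ × 1.937 m × 150.7 = 3.7948×10⁻³ m = 3.7948 mm
difference = 3.7948 − 0.24812 = 3.54668 mm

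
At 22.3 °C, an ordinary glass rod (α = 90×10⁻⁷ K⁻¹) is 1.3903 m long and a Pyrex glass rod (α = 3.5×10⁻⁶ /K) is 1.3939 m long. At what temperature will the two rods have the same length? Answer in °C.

L₁(1 + α₁ΔT) = L₂(1 + α₂ΔT) ⇒ ΔT = (L₂ − L₁)/(α₁L₁ − α₂L₂)
L₂ − L₁ = 1.3939 − 1.3903 = 3.60×10⁻³ m
α₁L₁ − α₂L₂ = 90×10⁻⁷×1.3903 − 3.5×10⁻⁶×1.3939 = 7.63405×10⁻⁶ m/K
ΔT = 3.60×10⁻³ / 7.63405×10⁻⁶ = 471.571 K
T = 22.3 + 471.571 = 493.871 °C

T = 493.9 °C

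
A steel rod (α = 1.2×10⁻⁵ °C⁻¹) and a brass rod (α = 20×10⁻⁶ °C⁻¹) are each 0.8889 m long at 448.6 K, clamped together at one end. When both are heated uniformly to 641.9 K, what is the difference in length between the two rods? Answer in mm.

ΔT = 193.3 K
steel: ΔL = 1.2×10⁻⁵ × 0.8889 m × 193.3 = 2.0619×10⁻³ m = 2.0619 mm
brass: ΔL = 20×10⁻⁶ × 0.8889 m × 193.3 = 3.4365×10⁻³ m = 3.4365 mm
difference = 3.4365 − 2.0619 = 1.3746 mm

1.37 mm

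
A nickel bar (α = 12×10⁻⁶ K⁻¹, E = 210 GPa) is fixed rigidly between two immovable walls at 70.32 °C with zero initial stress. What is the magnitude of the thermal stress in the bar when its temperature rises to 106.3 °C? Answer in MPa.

Fully constrained: the free strain ε = αΔT is blocked, so σ = Eε = EαΔT.
|ΔT| = 35.98 K
σ = 210×10⁹ × 12×10⁻⁶ × 35.98 = 9.07×10⁷ Pa

σ = 90.7 MPa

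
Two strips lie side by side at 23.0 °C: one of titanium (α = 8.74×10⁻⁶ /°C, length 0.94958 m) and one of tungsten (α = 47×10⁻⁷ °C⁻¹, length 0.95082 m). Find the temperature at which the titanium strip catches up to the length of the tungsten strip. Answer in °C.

Equal length when α₁L₁ΔT − α₂L₂ΔT = L₂ − L₁ = 1.24×10⁻³ m
α₁L₁ = 8.2993292×10⁻⁶, α₂L₂ = 4.468854×10⁻⁶ → Δ(αL) = 3.8304752×10⁻⁶ m/K
ΔT = 1.24×10⁻³ / 3.8304752×10⁻⁶ = 323.720 K, so T = 23.0 + 323.720 = 346.720 °C

T = 346.7 °C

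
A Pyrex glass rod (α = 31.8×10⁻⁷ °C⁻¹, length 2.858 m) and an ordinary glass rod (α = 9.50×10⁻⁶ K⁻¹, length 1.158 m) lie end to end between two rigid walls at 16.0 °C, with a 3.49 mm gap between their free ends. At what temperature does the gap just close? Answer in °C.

T = 190 °C

Gap closes when ΔL₁ + ΔL₂ = 3.49 mm = 3.49×10⁻³ m
(α₁L₁ + α₂L₂)ΔT = g
α₁L₁ + α₂L₂ = 31.8×10⁻⁷×2.858 + 9.50×10⁻⁶×1.158 = 2.008944×10⁻⁵ m/K
ΔT = 3.49×10⁻³ / 2.008944×10⁻⁵ = 173.72 K
T = 16.0 + 173.72 = 189.72 °C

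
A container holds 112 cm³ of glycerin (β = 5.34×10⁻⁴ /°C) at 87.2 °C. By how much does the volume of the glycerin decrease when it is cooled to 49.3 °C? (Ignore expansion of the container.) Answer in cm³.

|ΔT| = |49.3 − 87.2| = 37.9 K
ΔV = βV₀ΔT = (5.34×10⁻⁴)(112)(37.9) = 2.27 cm³

ΔV = 2.27 cm³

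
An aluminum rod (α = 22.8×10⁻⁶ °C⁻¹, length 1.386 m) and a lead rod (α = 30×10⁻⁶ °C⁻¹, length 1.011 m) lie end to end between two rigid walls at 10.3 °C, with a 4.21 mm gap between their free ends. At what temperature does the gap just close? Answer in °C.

α₁L₁ = 3.16008×10⁻⁵ m/K, α₂L₂ = 3.033×10⁻⁵ m/K → total 6.19308×10⁻⁵ m/K
ΔT = g/(α₁L₁+α₂L₂) = 4.21×10⁻³ / 6.19308×10⁻⁵ = 67.979 K
T = 10.3 + 67.979 = 78.279 °C

T = 78.3 °C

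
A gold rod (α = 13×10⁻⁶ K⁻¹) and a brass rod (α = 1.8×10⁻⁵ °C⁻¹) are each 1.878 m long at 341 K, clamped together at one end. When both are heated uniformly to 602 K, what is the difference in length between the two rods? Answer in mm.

ΔT = 261 K
gold: ΔL = 13×10⁻⁶ × 1.878 m × 261 = 6.3721×10⁻³ m = 6.3721 mm
brass: ΔL = 1.8×10⁻⁵ × 1.878 m × 261 = 8.8228×10⁻³ m = 8.8228 mm
difference = 8.8228 − 6.3721 = 2.4507 mm

2.45 mm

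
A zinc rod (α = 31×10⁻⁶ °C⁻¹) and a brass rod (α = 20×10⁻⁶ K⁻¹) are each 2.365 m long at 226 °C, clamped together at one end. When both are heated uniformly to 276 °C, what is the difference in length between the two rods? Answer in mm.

1.30 mm

ΔT = 50 K
zinc: ΔL = 31×10⁻⁶ × 2.365 m × 50 = 3.6658×10⁻³ m = 3.6658 mm
brass: ΔL = 20×10⁻⁶ × 2.365 m × 50 = 2.3650×10⁻³ m = 2.3650 mm
difference = 3.6658 − 2.3650 = 1.3008 mm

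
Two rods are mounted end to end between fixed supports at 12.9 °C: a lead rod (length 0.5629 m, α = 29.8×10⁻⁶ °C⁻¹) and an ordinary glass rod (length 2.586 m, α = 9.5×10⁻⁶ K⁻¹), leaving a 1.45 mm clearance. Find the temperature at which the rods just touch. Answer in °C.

T = 48.0 °C

Gap closes when ΔL₁ + ΔL₂ = 1.45 mm = 1.45×10⁻³ m
(α₁L₁ + α₂L₂)ΔT = g
α₁L₁ + α₂L₂ = 29.8×10⁻⁶×0.5629 + 9.5×10⁻⁶×2.586 = 4.134142×10⁻⁵ m/K
ΔT = 1.45×10⁻³ / 4.134142×10⁻⁵ = 35.074 K
T = 12.9 + 35.074 = 47.974 °C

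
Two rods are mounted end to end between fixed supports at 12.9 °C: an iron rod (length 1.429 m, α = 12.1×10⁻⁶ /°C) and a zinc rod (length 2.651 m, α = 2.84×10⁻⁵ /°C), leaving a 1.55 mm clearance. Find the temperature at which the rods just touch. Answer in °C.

T = 29.6 °C

α₁L₁ = 1.72909×10⁻⁵ m/K, α₂L₂ = 7.52884×10⁻⁵ m/K → total 9.25793×10⁻⁵ m/K
ΔT = g/(α₁L₁+α₂L₂) = 1.55×10⁻³ / 9.25793×10⁻⁵ = 16.742 K
T = 12.9 + 16.742 = 29.642 °C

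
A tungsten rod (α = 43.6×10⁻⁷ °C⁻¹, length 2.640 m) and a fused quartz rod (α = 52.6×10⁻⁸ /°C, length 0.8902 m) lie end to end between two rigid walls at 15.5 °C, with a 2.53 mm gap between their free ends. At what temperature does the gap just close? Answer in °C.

T = 227 °C

Gap closes when ΔL₁ + ΔL₂ = 2.53 mm = 2.53×10⁻³ m
(α₁L₁ + α₂L₂)ΔT = g
α₁L₁ + α₂L₂ = 43.6×10⁻⁷×2.640 + 52.6×10⁻⁸×0.8902 = 1.19786452×10⁻⁵ m/K
ΔT = 2.53×10⁻³ / 1.19786452×10⁻⁵ = 211.21 K
T = 15.5 + 211.21 = 226.71 °C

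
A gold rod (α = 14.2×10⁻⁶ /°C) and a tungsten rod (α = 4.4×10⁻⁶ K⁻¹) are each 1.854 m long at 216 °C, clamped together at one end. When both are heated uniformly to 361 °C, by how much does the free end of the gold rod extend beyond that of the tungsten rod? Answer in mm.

ΔT = 145 K
gold: ΔL = 14.2×10⁻⁶ × 1.854 m × 145 = 3.8174×10⁻³ m = 3.8174 mm
tungsten: ΔL = 4.4×10⁻⁶ × 1.854 m × 145 = 1.1829×10⁻³ m = 1.1829 mm
difference = 3.8174 − 1.1829 = 2.6345 mm

2.63 mm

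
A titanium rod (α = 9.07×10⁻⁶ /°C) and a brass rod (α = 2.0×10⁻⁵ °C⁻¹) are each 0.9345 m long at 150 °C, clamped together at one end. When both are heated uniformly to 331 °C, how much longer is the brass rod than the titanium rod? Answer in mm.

ΔT = 181 K
titanium: ΔL = 9.07×10⁻⁶ × 0.9345 m × 181 = 1.5341×10⁻³ m = 1.5341 mm
brass: ΔL = 2.0×10⁻⁵ × 0.9345 m × 181 = 3.3829×10⁻³ m = 3.3829 mm
difference = 3.3829 − 1.5341 = 1.8488 mm

1.85 mm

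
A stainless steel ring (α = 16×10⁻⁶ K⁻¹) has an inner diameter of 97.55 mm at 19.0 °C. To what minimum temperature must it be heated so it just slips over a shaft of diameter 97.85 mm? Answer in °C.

Required Δd = 97.85 − 97.55 = 0.30 mm
Δd = αd₀ΔT ⇒ ΔT = Δd/(αd₀) = 0.30 / (16×10⁻⁶ × 97.55) = 192.21 K
T_min = 19.0 + 192.21 = 211.21 °C

T = 211 °C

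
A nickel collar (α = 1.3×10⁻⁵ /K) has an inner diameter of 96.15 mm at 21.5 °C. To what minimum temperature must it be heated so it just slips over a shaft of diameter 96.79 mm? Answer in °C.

T = 534 °C

Required Δd = 96.79 − 96.15 = 0.64 mm
Δd = αd₀ΔT ⇒ ΔT = Δd/(αd₀) = 0.64 / (1.3×10⁻⁵ × 96.15) = 512.02 K
T_min = 21.5 + 512.02 = 533.52 °C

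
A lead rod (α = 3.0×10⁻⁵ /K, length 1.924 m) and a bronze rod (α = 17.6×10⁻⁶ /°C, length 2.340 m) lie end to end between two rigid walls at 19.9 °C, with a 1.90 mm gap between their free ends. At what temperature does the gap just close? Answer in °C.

α₁L₁ = 5.772×10⁻⁵ m/K, α₂L₂ = 4.1184×10⁻⁵ m/K → total 9.8904×10⁻⁵ m/K
ΔT = g/(α₁L₁+α₂L₂) = 1.90×10⁻³ / 9.8904×10⁻⁵ = 19.211 K
T = 19.9 + 19.211 = 39.111 °C

T = 39.1 °C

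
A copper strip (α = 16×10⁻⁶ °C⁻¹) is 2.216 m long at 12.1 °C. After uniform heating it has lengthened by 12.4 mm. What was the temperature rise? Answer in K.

ΔL = αL₀ΔT ⇒ ΔT = ΔL / (αL₀)
ΔT = 12.4×10⁻³ m / (16×10⁻⁶ × 2.216 m) = 349.73 K

ΔT = 350 K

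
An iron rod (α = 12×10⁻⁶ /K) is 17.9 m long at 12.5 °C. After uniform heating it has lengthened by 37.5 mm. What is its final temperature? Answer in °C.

T = 187 °C

ΔL = αL₀ΔT ⇒ ΔT = ΔL / (αL₀)
ΔT = 37.5×10⁻³ m / (12×10⁻⁶ × 17.9 m) = 174.58 K
T = 12.5 + 174.58 = 187.08 °C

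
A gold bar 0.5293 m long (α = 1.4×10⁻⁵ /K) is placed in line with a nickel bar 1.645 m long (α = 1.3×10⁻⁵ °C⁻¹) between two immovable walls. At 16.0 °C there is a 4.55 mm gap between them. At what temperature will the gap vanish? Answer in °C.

Gap closes when ΔL₁ + ΔL₂ = 4.55 mm = 4.55×10⁻³ m
(α₁L₁ + α₂L₂)ΔT = g
α₁L₁ + α₂L₂ = 1.4×10⁻⁵×0.5293 + 1.3×10⁻⁵×1.645 = 2.87952×10⁻⁵ m/K
ΔT = 4.55×10⁻³ / 2.87952×10⁻⁵ = 158.01 K
T = 16.0 + 158.01 = 174.01 °C

T = 174 °C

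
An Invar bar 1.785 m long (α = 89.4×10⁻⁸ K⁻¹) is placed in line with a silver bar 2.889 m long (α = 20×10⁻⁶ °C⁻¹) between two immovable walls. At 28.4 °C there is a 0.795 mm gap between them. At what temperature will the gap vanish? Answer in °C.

Gap closes when ΔL₁ + ΔL₂ = 0.795 mm = 7.95×10⁻⁴ m
(α₁L₁ + α₂L₂)ΔT = g
α₁L₁ + α₂L₂ = 89.4×10⁻⁸×1.785 + 20×10⁻⁶×2.889 = 5.937579×10⁻⁵ m/K
ΔT = 7.95×10⁻⁴ / 5.937579×10⁻⁵ = 13.389 K
T = 28.4 + 13.389 = 41.789 °C

T = 41.8 °C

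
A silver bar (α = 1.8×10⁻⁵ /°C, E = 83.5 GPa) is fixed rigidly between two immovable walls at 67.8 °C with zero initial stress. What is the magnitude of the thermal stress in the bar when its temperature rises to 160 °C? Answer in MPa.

Fully constrained: the free strain ε = αΔT is blocked, so σ = Eε = EαΔT.
|ΔT| = 92.2 K
σ = 83.5×10⁹ × 1.8×10⁻⁵ × 92.2 = 1.39×10⁸ Pa

σ = 139 MPa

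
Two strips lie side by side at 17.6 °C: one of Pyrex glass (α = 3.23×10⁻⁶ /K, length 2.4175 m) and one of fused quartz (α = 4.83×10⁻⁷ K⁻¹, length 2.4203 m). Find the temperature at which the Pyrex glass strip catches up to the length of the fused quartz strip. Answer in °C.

L₁(1 + α₁ΔT) = L₂(1 + α₂ΔT) ⇒ ΔT = (L₂ − L₁)/(α₁L₁ − α₂L₂)
L₂ − L₁ = 2.4203 − 2.4175 = 2.80×10⁻³ m
α₁L₁ − α₂L₂ = 3.23×10⁻⁶×2.4175 − 4.83×10⁻⁷×2.4203 = 6.6395201×10⁻⁶ m/K
ΔT = 2.80×10⁻³ / 6.6395201×10⁻⁶ = 421.717 K
T = 17.6 + 421.717 = 439.317 °C

T = 439.3 °C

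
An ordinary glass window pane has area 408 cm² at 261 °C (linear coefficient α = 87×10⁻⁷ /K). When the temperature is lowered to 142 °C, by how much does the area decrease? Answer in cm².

ΔA = 0.845 cm²

Area coefficient ≈ 2α; |ΔT| = 119 K
ΔA = 2αA₀ΔT = 2(87×10⁻⁷)(408)(119) = 0.845 cm²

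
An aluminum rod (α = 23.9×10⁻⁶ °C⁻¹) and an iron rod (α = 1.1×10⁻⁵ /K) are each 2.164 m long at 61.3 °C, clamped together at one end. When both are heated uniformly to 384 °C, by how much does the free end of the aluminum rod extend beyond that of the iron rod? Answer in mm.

ΔT = 322.7 K
aluminum: ΔL = 23.9×10⁻⁶ × 2.164 m × 322.7 = 1.6690×10⁻² m = 16.690 mm
iron: ΔL = 1.1×10⁻⁵ × 2.164 m × 322.7 = 7.6816×10⁻³ m = 7.6816 mm
difference = 16.690 − 7.6816 = 9.0084 mm

9.01 mm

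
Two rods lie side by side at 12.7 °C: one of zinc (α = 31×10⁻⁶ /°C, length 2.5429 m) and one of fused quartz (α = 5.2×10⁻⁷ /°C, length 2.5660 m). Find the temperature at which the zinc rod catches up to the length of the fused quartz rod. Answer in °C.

T = 310.8 °C

L₁(1 + α₁ΔT) = L₂(1 + α₂ΔT) ⇒ ΔT = (L₂ − L₁)/(α₁L₁ − α₂L₂)
L₂ − L₁ = 2.5660 − 2.5429 = 2.31×10⁻² m
α₁L₁ − α₂L₂ = 31×10⁻⁶×2.5429 − 5.2×10⁻⁷×2.5660 = 7.749558×10⁻⁵ m/K
ΔT = 2.31×10⁻² / 7.749558×10⁻⁵ = 298.082 K
T = 12.7 + 298.082 = 310.782 °C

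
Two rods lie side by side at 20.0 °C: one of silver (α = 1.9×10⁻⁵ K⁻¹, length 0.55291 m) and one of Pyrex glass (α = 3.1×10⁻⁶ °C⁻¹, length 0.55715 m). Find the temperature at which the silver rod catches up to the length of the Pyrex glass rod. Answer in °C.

T = 503.0 °C

Equal length when α₁L₁ΔT − α₂L₂ΔT = L₂ − L₁ = 4.24×10⁻³ m
α₁L₁ = 1.050529×10⁻⁵, α₂L₂ = 1.727165×10⁻⁶ → Δ(αL) = 8.778125×10⁻⁶ m/K
ΔT = 4.24×10⁻³ / 8.778125×10⁻⁶ = 483.019 K, so T = 20.0 + 483.019 = 503.019 °C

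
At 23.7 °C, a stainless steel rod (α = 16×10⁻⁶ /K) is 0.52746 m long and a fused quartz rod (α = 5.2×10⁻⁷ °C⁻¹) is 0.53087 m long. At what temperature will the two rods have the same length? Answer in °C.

T = 441.4 °C

L₁(1 + α₁ΔT) = L₂(1 + α₂ΔT) ⇒ ΔT = (L₂ − L₁)/(α₁L₁ − α₂L₂)
L₂ − L₁ = 0.53087 − 0.52746 = 3.41×10⁻³ m
α₁L₁ − α₂L₂ = 16×10⁻⁶×0.52746 − 5.2×10⁻⁷×0.53087 = 8.1633076×10⁻⁶ m/K
ΔT = 3.41×10⁻³ / 8.1633076×10⁻⁶ = 417.723 K
T = 23.7 + 417.723 = 441.423 °C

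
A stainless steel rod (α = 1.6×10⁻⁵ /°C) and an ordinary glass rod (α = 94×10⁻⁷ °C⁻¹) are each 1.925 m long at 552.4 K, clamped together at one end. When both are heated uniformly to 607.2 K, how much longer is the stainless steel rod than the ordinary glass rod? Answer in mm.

ΔT = 54.8 K
stainless steel: ΔL = 1.6×10⁻⁵ × 1.925 m × 54.8 = 1.6878×10⁻³ m = 1.6878 mm
ordinary glass: ΔL = 94×10⁻⁷ × 1.925 m × 54.8 = 9.9161×10⁻⁴ m = 0.99161 mm
difference = 1.6878 − 0.99161 = 0.69619 mm

0.696 mm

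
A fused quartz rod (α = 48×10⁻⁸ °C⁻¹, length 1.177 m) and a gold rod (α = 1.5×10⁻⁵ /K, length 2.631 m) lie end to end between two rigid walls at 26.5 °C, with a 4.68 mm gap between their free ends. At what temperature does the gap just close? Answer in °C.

T = 143 °C

Gap closes when ΔL₁ + ΔL₂ = 4.68 mm = 4.68×10⁻³ m
(α₁L₁ + α₂L₂)ΔT = g
α₁L₁ + α₂L₂ = 48×10⁻⁸×1.177 + 1.5×10⁻⁵×2.631 = 4.002996×10⁻⁵ m/K
ΔT = 4.68×10⁻³ / 4.002996×10⁻⁵ = 116.91 K
T = 26.5 + 116.91 = 143.41 °C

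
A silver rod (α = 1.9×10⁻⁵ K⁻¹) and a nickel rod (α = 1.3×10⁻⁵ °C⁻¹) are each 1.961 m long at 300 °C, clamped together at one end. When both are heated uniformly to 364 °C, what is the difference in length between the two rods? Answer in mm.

ΔT = 64 K
silver: ΔL = 1.9×10⁻⁵ × 1.961 m × 64 = 2.3846×10⁻³ m = 2.3846 mm
nickel: ΔL = 1.3×10⁻⁵ × 1.961 m × 64 = 1.6316×10⁻³ m = 1.6316 mm
difference = 2.3846 − 1.6316 = 0.7530 mm

0.753 mm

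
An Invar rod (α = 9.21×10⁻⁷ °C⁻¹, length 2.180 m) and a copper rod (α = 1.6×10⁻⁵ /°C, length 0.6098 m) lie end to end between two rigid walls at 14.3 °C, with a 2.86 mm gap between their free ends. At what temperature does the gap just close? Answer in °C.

α₁L₁ = 2.00778×10⁻⁶ m/K, α₂L₂ = 9.7568×10⁻⁶ m/K → total 1.176458×10⁻⁵ m/K
ΔT = g/(α₁L₁+α₂L₂) = 2.86×10⁻³ / 1.176458×10⁻⁵ = 243.10 K
T = 14.3 + 243.10 = 257.40 °C

T = 257 °C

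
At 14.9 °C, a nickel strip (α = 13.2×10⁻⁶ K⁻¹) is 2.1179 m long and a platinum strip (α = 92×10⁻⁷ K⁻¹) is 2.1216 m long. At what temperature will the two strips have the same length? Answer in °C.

L₁(1 + α₁ΔT) = L₂(1 + α₂ΔT) ⇒ ΔT = (L₂ − L₁)/(α₁L₁ − α₂L₂)
L₂ − L₁ = 2.1216 − 2.1179 = 3.70×10⁻³ m
α₁L₁ − α₂L₂ = 13.2×10⁻⁶×2.1179 − 92×10⁻⁷×2.1216 = 8.43756×10⁻⁶ m/K
ΔT = 3.70×10⁻³ / 8.43756×10⁻⁶ = 438.515 K
T = 14.9 + 438.515 = 453.415 °C

T = 453.4 °C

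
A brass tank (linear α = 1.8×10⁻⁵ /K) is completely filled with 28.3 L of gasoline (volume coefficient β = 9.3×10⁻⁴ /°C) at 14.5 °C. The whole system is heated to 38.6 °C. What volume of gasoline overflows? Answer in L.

The tank also expands: β_container ≈ 3α = 5.4×10⁻⁵ /K
Net overflow = V₀(β_liq − 3α_cont)ΔT
β − 3α = 9.30×10⁻⁴ − 5.4×10⁻⁵ = 8.76×10⁻⁴ /K; ΔT = 24.1 K
ΔV = 28.3 × 8.76×10⁻⁴ × 24.1 = 0.597 L

0.597 L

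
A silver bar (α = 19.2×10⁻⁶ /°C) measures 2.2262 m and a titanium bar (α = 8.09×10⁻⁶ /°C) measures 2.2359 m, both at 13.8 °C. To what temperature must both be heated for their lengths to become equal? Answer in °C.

L₁(1 + α₁ΔT) = L₂(1 + α₂ΔT) ⇒ ΔT = (L₂ − L₁)/(α₁L₁ − α₂L₂)
L₂ − L₁ = 2.2359 − 2.2262 = 9.70×10⁻³ m
α₁L₁ − α₂L₂ = 19.2×10⁻⁶×2.2262 − 8.09×10⁻⁶×2.2359 = 2.4654609×10⁻⁵ m/K
ΔT = 9.70×10⁻³ / 2.4654609×10⁻⁵ = 393.436 K
T = 13.8 + 393.436 = 407.236 °C

T = 407.2 °C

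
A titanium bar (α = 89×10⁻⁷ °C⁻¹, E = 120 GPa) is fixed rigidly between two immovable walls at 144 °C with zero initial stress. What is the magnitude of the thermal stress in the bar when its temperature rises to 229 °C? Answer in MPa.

σ = 90.8 MPa

Fully constrained: the free strain ε = αΔT is blocked, so σ = Eε = EαΔT.
|ΔT| = 85 K
σ = 120×10⁹ × 89×10⁻⁷ × 85 = 9.08×10⁷ Pa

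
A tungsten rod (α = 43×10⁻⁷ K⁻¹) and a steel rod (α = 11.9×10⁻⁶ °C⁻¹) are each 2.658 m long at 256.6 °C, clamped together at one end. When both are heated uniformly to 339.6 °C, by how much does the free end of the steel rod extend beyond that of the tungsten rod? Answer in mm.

ΔT = 83.0 K
tungsten: ΔL = 43×10⁻⁷ × 2.658 m × 83.0 = 9.4864×10⁻⁴ m = 0.94864 mm
steel: ΔL = 11.9×10⁻⁶ × 2.658 m × 83.0 = 2.6253×10⁻³ m = 2.6253 mm
difference = 2.6253 − 0.94864 = 1.67666 mm

1.68 mm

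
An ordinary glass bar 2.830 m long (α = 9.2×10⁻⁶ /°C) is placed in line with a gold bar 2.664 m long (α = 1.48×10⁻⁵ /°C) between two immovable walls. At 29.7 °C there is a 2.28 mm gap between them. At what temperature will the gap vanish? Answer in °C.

T = 64.5 °C

Gap closes when ΔL₁ + ΔL₂ = 2.28 mm = 2.28×10⁻³ m
(α₁L₁ + α₂L₂)ΔT = g
α₁L₁ + α₂L₂ = 9.2×10⁻⁶×2.830 + 1.48×10⁻⁵×2.664 = 6.54632×10⁻⁵ m/K
ΔT = 2.28×10⁻³ / 6.54632×10⁻⁵ = 34.829 K
T = 29.7 + 34.829 = 64.529 °C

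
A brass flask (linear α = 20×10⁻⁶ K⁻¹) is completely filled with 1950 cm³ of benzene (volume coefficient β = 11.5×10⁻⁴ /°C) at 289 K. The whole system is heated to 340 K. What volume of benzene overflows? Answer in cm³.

108 cm³

The flask also expands: β_container ≈ 3α = 6.0×10⁻⁵ /K
Net overflow = V₀(β_liq − 3α_cont)ΔT
β − 3α = 1.15×10⁻³ − 6.0×10⁻⁵ = 1.09×10⁻³ /K; ΔT = 51 K
ΔV = 1950 × 1.09×10⁻³ × 51 = 108 cm³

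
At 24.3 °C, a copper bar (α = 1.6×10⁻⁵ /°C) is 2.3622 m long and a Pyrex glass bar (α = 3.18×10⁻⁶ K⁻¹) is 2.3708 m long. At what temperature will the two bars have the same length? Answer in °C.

L₁(1 + α₁ΔT) = L₂(1 + α₂ΔT) ⇒ ΔT = (L₂ − L₁)/(α₁L₁ − α₂L₂)
L₂ − L₁ = 2.3708 − 2.3622 = 8.60×10⁻³ m
α₁L₁ − α₂L₂ = 1.6×10⁻⁵×2.3622 − 3.18×10⁻⁶×2.3708 = 3.0256056×10⁻⁵ m/K
ΔT = 8.60×10⁻³ / 3.0256056×10⁻⁵ = 284.241 K
T = 24.3 + 284.241 = 308.541 °C

T = 308.5 °C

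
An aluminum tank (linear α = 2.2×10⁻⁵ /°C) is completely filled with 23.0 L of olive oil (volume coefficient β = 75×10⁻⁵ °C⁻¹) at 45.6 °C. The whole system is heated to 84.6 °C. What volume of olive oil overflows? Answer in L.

0.614 L

The tank also expands: β_container ≈ 3α = 6.6×10⁻⁵ /K
Net overflow = V₀(β_liq − 3α_cont)ΔT
β − 3α = 7.50×10⁻⁴ − 6.6×10⁻⁵ = 6.84×10⁻⁴ /K; ΔT = 39.0 K
ΔV = 23.0 × 6.84×10⁻⁴ × 39.0 = 0.614 L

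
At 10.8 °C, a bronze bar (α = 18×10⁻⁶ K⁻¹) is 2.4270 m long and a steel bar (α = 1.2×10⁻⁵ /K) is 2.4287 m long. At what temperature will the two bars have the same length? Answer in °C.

L₁(1 + α₁ΔT) = L₂(1 + α₂ΔT) ⇒ ΔT = (L₂ − L₁)/(α₁L₁ − α₂L₂)
L₂ − L₁ = 2.4287 − 2.4270 = 1.70×10⁻³ m
α₁L₁ − α₂L₂ = 18×10⁻⁶×2.4270 − 1.2×10⁻⁵×2.4287 = 1.45416×10⁻⁵ m/K
ΔT = 1.70×10⁻³ / 1.45416×10⁻⁵ = 116.906 K
T = 10.8 + 116.906 = 127.706 °C

T = 127.7 °C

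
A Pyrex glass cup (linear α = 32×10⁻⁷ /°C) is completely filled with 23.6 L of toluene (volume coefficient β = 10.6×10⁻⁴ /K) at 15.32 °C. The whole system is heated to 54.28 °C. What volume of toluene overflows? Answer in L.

The cup also expands: β_container ≈ 3α = 9.6×10⁻⁶ /K
Net overflow = V₀(β_liq − 3α_cont)ΔT
β − 3α = 1.06×10⁻³ − 9.6×10⁻⁶ = 1.0504×10⁻³ /K; ΔT = 38.96 K
ΔV = 23.6 × 1.0504×10⁻³ × 38.96 = 0.966 L

0.966 L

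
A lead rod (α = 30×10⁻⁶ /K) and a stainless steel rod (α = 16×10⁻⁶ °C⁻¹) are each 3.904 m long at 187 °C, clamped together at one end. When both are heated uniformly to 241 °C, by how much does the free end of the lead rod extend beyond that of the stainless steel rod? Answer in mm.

2.95 mm

ΔT = 54 K
lead: ΔL = 30×10⁻⁶ × 3.904 m × 54 = 6.3245×10⁻³ m = 6.3245 mm
stainless steel: ΔL = 16×10⁻⁶ × 3.904 m × 54 = 3.3731×10⁻³ m = 3.3731 mm
difference = 6.3245 − 3.3731 = 2.9514 mm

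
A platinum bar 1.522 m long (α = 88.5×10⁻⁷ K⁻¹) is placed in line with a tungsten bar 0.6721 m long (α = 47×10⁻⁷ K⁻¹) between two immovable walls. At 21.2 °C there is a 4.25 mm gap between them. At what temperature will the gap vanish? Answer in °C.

α₁L₁ = 1.34697×10⁻⁵ m/K, α₂L₂ = 3.15887×10⁻⁶ m/K → total 1.662857×10⁻⁵ m/K
ΔT = g/(α₁L₁+α₂L₂) = 4.25×10⁻³ / 1.662857×10⁻⁵ = 255.58 K
T = 21.2 + 255.58 = 276.78 °C

T = 277 °C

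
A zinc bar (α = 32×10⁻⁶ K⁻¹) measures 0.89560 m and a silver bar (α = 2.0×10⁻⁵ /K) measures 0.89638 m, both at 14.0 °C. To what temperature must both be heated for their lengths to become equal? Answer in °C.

T = 86.68 °C

L₁(1 + α₁ΔT) = L₂(1 + α₂ΔT) ⇒ ΔT = (L₂ − L₁)/(α₁L₁ − α₂L₂)
L₂ − L₁ = 0.89638 − 0.89560 = 7.80×10⁻⁴ m
α₁L₁ − α₂L₂ = 32×10⁻⁶×0.89560 − 2.0×10⁻⁵×0.89638 = 1.07316×10⁻⁵ m/K
ΔT = 7.80×10⁻⁴ / 1.07316×10⁻⁵ = 72.6825 K
T = 14.0 + 72.6825 = 86.6825 °C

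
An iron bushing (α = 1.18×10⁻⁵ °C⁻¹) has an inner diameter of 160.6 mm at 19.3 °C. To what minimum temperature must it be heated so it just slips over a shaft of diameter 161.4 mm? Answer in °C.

T = 441 °C

Required Δd = 161.4 − 160.6 = 0.8 mm
Δd = αd₀ΔT ⇒ ΔT = Δd/(αd₀) = 0.8 / (1.18×10⁻⁵ × 160.6) = 422.15 K
T_min = 19.3 + 422.15 = 441.45 °C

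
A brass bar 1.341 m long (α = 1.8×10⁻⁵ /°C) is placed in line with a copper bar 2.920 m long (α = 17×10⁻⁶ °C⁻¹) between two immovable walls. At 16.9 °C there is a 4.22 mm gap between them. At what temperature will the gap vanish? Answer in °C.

α₁L₁ = 2.4138×10⁻⁵ m/K, α₂L₂ = 4.964×10⁻⁵ m/K → total 7.3778×10⁻⁵ m/K
ΔT = g/(α₁L₁+α₂L₂) = 4.22×10⁻³ / 7.3778×10⁻⁵ = 57.199 K
T = 16.9 + 57.199 = 74.099 °C

T = 74.1 °C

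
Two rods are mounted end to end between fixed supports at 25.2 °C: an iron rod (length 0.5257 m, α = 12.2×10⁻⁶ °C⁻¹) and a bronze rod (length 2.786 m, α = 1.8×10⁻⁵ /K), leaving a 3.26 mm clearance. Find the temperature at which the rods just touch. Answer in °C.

T = 82.8 °C

Gap closes when ΔL₁ + ΔL₂ = 3.26 mm = 3.26×10⁻³ m
(α₁L₁ + α₂L₂)ΔT = g
α₁L₁ + α₂L₂ = 12.2×10⁻⁶×0.5257 + 1.8×10⁻⁵×2.786 = 5.656154×10⁻⁵ m/K
ΔT = 3.26×10⁻³ / 5.656154×10⁻⁵ = 57.636 K
T = 25.2 + 57.636 = 82.836 °C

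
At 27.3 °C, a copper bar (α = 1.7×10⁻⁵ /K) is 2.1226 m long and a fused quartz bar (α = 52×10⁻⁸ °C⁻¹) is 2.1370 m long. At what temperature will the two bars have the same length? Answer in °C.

Equal length when α₁L₁ΔT − α₂L₂ΔT = L₂ − L₁ = 1.44×10⁻² m
α₁L₁ = 3.60842×10⁻⁵, α₂L₂ = 1.11124×10⁻⁶ → Δ(αL) = 3.497296×10⁻⁵ m/K
ΔT = 1.44×10⁻² / 3.497296×10⁻⁵ = 411.747 K, so T = 27.3 + 411.747 = 439.047 °C

T = 439.0 °C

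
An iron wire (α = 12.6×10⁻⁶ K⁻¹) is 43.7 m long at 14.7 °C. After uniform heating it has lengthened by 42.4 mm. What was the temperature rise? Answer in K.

ΔL = αL₀ΔT ⇒ ΔT = ΔL / (αL₀)
ΔT = 42.4×10⁻³ m / (12.6×10⁻⁶ × 43.7 m) = 77.004 K

ΔT = 77.0 K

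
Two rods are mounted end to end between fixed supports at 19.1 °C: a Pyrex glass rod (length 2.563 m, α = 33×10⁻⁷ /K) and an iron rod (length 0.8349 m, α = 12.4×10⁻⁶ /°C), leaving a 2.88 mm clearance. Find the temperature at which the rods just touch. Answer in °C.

T = 172 °C

Gap closes when ΔL₁ + ΔL₂ = 2.88 mm = 2.88×10⁻³ m
(α₁L₁ + α₂L₂)ΔT = g
α₁L₁ + α₂L₂ = 33×10⁻⁷×2.563 + 12.4×10⁻⁶×0.8349 = 1.881066×10⁻⁵ m/K
ΔT = 2.88×10⁻³ / 1.881066×10⁻⁵ = 153.10 K
T = 19.1 + 153.10 = 172.20 °C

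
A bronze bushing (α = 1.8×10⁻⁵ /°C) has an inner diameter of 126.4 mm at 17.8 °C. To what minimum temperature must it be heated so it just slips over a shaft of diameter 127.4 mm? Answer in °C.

T = 457 °C

Required Δd = 127.4 − 126.4 = 1.0 mm
Δd = αd₀ΔT ⇒ ΔT = Δd/(αd₀) = 1.0 / (1.8×10⁻⁵ × 126.4) = 439.52 K
T_min = 17.8 + 439.52 = 457.32 °C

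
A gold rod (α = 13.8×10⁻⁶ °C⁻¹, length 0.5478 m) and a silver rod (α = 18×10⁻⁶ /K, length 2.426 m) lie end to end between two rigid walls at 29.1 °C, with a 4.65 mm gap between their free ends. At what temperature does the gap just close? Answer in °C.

T = 120 °C

Gap closes when ΔL₁ + ΔL₂ = 4.65 mm = 4.65×10⁻³ m
(α₁L₁ + α₂L₂)ΔT = g
α₁L₁ + α₂L₂ = 13.8×10⁻⁶×0.5478 + 18×10⁻⁶×2.426 = 5.122764×10⁻⁵ m/K
ΔT = 4.65×10⁻³ / 5.122764×10⁻⁵ = 90.77 K
T = 29.1 + 90.77 = 119.87 °C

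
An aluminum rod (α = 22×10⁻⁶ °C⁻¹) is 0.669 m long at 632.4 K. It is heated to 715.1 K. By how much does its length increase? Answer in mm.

ΔL = 1.22 mm

|ΔT| = |715.1 − 632.4| = 82.7 K
ΔL = αL₀ΔT = (22×10⁻⁶)(0.669)(82.7) = 1.22×10⁻³ m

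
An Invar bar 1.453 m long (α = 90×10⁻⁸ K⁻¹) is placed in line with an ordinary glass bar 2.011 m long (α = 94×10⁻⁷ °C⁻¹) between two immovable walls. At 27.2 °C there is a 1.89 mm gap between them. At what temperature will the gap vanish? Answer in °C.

T = 121 °C

Gap closes when ΔL₁ + ΔL₂ = 1.89 mm = 1.89×10⁻³ m
(α₁L₁ + α₂L₂)ΔT = g
α₁L₁ + α₂L₂ = 90×10⁻⁸×1.453 + 94×10⁻⁷×2.011 = 2.02111×10⁻⁵ m/K
ΔT = 1.89×10⁻³ / 2.02111×10⁻⁵ = 93.51 K
T = 27.2 + 93.51 = 120.71 °C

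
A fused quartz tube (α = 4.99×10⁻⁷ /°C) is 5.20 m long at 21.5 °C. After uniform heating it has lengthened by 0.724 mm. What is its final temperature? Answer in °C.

ΔL = αL₀ΔT ⇒ ΔT = ΔL / (αL₀)
ΔT = 0.724×10⁻³ m / (4.99×10⁻⁷ × 5.20 m) = 279.02 K
T = 21.5 + 279.02 = 300.52 °C

T = 301 °C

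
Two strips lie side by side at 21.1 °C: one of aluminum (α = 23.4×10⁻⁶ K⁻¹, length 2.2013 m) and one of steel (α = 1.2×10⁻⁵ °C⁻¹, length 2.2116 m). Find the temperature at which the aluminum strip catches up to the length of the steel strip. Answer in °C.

T = 433.6 °C

Equal length when α₁L₁ΔT − α₂L₂ΔT = L₂ − L₁ = 1.03×10⁻² m
α₁L₁ = 5.151042×10⁻⁵, α₂L₂ = 2.65392×10⁻⁵ → Δ(αL) = 2.497122×10⁻⁵ m/K
ΔT = 1.03×10⁻² / 2.497122×10⁻⁵ = 412.475 K, so T = 21.1 + 412.475 = 433.575 °C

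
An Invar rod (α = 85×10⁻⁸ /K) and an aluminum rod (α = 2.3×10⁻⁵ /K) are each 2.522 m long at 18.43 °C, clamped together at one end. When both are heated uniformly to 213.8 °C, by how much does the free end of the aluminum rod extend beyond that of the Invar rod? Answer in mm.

10.9 mm

ΔT = 195.37 K
Invar: ΔL = 85×10⁻⁸ × 2.522 m × 195.37 = 4.1881×10⁻⁴ m = 0.41881 mm
aluminum: ΔL = 2.3×10⁻⁵ × 2.522 m × 195.37 = 1.1333×10⁻² m = 11.333 mm
difference = 11.333 − 0.41881 = 10.91419 mm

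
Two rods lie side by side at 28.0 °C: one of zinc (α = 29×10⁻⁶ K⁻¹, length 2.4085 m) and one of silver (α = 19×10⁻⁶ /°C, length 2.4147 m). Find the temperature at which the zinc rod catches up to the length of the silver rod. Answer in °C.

Equal length when α₁L₁ΔT − α₂L₂ΔT = L₂ − L₁ = 6.20×10⁻³ m
α₁L₁ = 6.98465×10⁻⁵, α₂L₂ = 4.58793×10⁻⁵ → Δ(αL) = 2.39672×10⁻⁵ m/K
ΔT = 6.20×10⁻³ / 2.39672×10⁻⁵ = 258.687 K, so T = 28.0 + 258.687 = 286.687 °C

T = 286.7 °C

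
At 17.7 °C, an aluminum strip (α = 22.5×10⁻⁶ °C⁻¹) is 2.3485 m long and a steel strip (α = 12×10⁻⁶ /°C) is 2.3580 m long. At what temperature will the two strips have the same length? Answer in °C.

T = 404.7 °C

Equal length when α₁L₁ΔT − α₂L₂ΔT = L₂ − L₁ = 9.50×10⁻³ m
α₁L₁ = 5.284125×10⁻⁵, α₂L₂ = 2.8296×10⁻⁵ → Δ(αL) = 2.454525×10⁻⁵ m/K
ΔT = 9.50×10⁻³ / 2.454525×10⁻⁵ = 387.040 K, so T = 17.7 + 387.040 = 404.740 °C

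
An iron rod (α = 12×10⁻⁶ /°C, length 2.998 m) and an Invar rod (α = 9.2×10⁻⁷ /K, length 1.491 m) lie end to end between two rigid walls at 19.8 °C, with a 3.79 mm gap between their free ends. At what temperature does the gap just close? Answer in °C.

α₁L₁ = 3.5976×10⁻⁵ m/K, α₂L₂ = 1.37172×10⁻⁶ m/K → total 3.734772×10⁻⁵ m/K
ΔT = g/(α₁L₁+α₂L₂) = 3.79×10⁻³ / 3.734772×10⁻⁵ = 101.48 K
T = 19.8 + 101.48 = 121.28 °C

T = 121 °C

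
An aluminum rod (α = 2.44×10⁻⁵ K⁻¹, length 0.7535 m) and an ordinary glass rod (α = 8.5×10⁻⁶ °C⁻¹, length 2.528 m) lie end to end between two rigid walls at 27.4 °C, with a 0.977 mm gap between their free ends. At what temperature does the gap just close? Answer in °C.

T = 51.9 °C

α₁L₁ = 1.83854×10⁻⁵ m/K, α₂L₂ = 2.1488×10⁻⁵ m/K → total 3.98734×10⁻⁵ m/K
ΔT = g/(α₁L₁+α₂L₂) = 9.77×10⁻⁴ / 3.98734×10⁻⁵ = 24.503 K
T = 27.4 + 24.503 = 51.903 °C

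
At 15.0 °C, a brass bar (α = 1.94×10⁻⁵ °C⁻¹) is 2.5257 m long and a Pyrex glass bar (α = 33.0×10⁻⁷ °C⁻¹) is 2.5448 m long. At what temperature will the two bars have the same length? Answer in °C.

Equal length when α₁L₁ΔT − α₂L₂ΔT = L₂ − L₁ = 1.91×10⁻² m
α₁L₁ = 4.899858×10⁻⁵, α₂L₂ = 8.39784×10⁻⁶ → Δ(αL) = 4.060074×10⁻⁵ m/K
ΔT = 1.91×10⁻² / 4.060074×10⁻⁵ = 470.435 K, so T = 15.0 + 470.435 = 485.435 °C

T = 485.4 °C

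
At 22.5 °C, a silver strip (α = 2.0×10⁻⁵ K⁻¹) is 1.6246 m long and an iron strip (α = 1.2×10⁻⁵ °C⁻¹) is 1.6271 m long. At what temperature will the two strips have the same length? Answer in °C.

Equal length when α₁L₁ΔT − α₂L₂ΔT = L₂ − L₁ = 2.50×10⁻³ m
α₁L₁ = 3.2492×10⁻⁵, α₂L₂ = 1.95252×10⁻⁵ → Δ(αL) = 1.29668×10⁻⁵ m/K
ΔT = 2.50×10⁻³ / 1.29668×10⁻⁵ = 192.800 K, so T = 22.5 + 192.800 = 215.300 °C

T = 215.3 °C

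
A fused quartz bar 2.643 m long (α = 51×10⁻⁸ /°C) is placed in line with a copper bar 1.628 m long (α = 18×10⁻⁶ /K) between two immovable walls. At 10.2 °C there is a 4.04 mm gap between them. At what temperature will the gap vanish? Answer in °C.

Gap closes when ΔL₁ + ΔL₂ = 4.04 mm = 4.04×10⁻³ m
(α₁L₁ + α₂L₂)ΔT = g
α₁L₁ + α₂L₂ = 51×10⁻⁸×2.643 + 18×10⁻⁶×1.628 = 3.065193×10⁻⁵ m/K
ΔT = 4.04×10⁻³ / 3.065193×10⁻⁵ = 131.80 K
T = 10.2 + 131.80 = 142.00 °C

T = 142 °C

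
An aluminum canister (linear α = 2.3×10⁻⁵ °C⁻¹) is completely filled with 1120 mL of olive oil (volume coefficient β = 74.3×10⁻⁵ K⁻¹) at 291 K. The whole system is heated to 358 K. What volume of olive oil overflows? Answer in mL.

The canister also expands: β_container ≈ 3α = 6.9×10⁻⁵ /K
Net overflow = V₀(β_liq − 3α_cont)ΔT
β − 3α = 7.43×10⁻⁴ − 6.9×10⁻⁵ = 6.74×10⁻⁴ /K; ΔT = 67 K
ΔV = 1120 × 6.74×10⁻⁴ × 67 = 50.6 mL

50.6 mL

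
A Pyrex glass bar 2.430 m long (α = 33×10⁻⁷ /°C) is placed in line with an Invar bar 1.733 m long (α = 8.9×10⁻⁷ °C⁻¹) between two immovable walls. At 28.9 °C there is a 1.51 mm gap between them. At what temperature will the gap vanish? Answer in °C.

α₁L₁ = 8.019×10⁻⁶ m/K, α₂L₂ = 1.54237×10⁻⁶ m/K → total 9.56137×10⁻⁶ m/K
ΔT = g/(α₁L₁+α₂L₂) = 1.51×10⁻³ / 9.56137×10⁻⁶ = 157.93 K
T = 28.9 + 157.93 = 186.83 °C

T = 187 °C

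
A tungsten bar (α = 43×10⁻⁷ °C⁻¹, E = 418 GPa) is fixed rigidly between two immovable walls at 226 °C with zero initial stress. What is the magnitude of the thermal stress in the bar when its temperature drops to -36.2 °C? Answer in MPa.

Fully constrained: the free strain ε = αΔT is blocked, so σ = Eε = EαΔT.
|ΔT| = 262.2 K
σ = 418×10⁹ × 43×10⁻⁷ × 262.2 = 4.71×10⁸ Pa

σ = 471 MPa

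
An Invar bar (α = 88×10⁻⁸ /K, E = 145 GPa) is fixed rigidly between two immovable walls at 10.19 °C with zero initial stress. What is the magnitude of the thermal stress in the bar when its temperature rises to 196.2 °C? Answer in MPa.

Fully constrained: the free strain ε = αΔT is blocked, so σ = Eε = EαΔT.
|ΔT| = 186.01 K
σ = 145×10⁹ × 88×10⁻⁸ × 186.01 = 2.37×10⁷ Pa

σ = 23.7 MPa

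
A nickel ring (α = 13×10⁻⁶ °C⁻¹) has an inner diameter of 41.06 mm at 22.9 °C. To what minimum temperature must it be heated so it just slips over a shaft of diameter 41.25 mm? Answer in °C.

T = 379 °C

Required Δd = 41.25 − 41.06 = 0.19 mm
Δd = αd₀ΔT ⇒ ΔT = Δd/(αd₀) = 0.19 / (13×10⁻⁶ × 41.06) = 355.95 K
T_min = 22.9 + 355.95 = 378.85 °C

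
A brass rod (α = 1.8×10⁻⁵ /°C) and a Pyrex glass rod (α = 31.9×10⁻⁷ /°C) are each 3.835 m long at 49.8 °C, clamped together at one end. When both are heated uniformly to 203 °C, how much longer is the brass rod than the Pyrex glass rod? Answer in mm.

8.70 mm

ΔT = 153.2 K
brass: ΔL = 1.8×10⁻⁵ × 3.835 m × 153.2 = 1.0575×10⁻² m = 10.575 mm
Pyrex glass: ΔL = 31.9×10⁻⁷ × 3.835 m × 153.2 = 1.8742×10⁻³ m = 1.8742 mm
difference = 10.575 − 1.8742 = 8.7008 mm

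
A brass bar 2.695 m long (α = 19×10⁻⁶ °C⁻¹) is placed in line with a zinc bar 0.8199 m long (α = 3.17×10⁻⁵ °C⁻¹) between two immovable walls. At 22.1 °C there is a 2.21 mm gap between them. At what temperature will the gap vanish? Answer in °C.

T = 50.7 °C

α₁L₁ = 5.1205×10⁻⁵ m/K, α₂L₂ = 2.599083×10⁻⁵ m/K → total 7.719583×10⁻⁵ m/K
ΔT = g/(α₁L₁+α₂L₂) = 2.21×10⁻³ / 7.719583×10⁻⁵ = 28.628 K
T = 22.1 + 28.628 = 50.728 °C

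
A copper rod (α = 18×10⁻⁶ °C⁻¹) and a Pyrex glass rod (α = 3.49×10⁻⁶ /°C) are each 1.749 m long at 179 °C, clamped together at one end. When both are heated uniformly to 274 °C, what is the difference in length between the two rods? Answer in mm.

2.41 mm

ΔT = 95 K
copper: ΔL = 18×10⁻⁶ × 1.749 m × 95 = 2.9908×10⁻³ m = 2.9908 mm
Pyrex glass: ΔL = 3.49×10⁻⁶ × 1.749 m × 95 = 5.7988×10⁻⁴ m = 0.57988 mm
difference = 2.9908 − 0.57988 = 2.41092 mm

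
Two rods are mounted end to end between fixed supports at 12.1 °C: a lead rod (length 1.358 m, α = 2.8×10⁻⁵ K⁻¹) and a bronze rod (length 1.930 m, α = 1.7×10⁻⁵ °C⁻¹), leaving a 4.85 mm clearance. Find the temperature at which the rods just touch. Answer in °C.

α₁L₁ = 3.8024×10⁻⁵ m/K, α₂L₂ = 3.281×10⁻⁵ m/K → total 7.0834×10⁻⁵ m/K
ΔT = g/(α₁L₁+α₂L₂) = 4.85×10⁻³ / 7.0834×10⁻⁵ = 68.470 K
T = 12.1 + 68.470 = 80.570 °C

T = 80.6 °C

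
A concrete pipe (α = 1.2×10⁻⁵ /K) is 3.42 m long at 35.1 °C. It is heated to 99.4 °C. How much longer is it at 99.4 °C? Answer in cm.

ΔL = 0.264 cm

|ΔT| = |99.4 − 35.1| = 64.3 K
ΔL = αL₀ΔT = (1.2×10⁻⁵)(3.42)(64.3) = 2.64×10⁻³ m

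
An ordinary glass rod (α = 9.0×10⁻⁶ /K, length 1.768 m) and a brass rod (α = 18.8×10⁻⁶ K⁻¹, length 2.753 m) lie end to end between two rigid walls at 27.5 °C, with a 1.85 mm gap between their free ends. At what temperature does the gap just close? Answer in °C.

T = 54.8 °C

α₁L₁ = 1.5912×10⁻⁵ m/K, α₂L₂ = 5.17564×10⁻⁵ m/K → total 6.76684×10⁻⁵ m/K
ΔT = g/(α₁L₁+α₂L₂) = 1.85×10⁻³ / 6.76684×10⁻⁵ = 27.339 K
T = 27.5 + 27.339 = 54.839 °C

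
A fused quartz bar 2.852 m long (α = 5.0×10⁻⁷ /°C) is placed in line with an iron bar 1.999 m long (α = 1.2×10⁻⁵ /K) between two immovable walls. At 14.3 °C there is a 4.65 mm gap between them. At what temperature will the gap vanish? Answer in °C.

T = 197 °C

α₁L₁ = 1.426×10⁻⁶ m/K, α₂L₂ = 2.3988×10⁻⁵ m/K → total 2.5414×10⁻⁵ m/K
ΔT = g/(α₁L₁+α₂L₂) = 4.65×10⁻³ / 2.5414×10⁻⁵ = 182.97 K
T = 14.3 + 182.97 = 197.27 °C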